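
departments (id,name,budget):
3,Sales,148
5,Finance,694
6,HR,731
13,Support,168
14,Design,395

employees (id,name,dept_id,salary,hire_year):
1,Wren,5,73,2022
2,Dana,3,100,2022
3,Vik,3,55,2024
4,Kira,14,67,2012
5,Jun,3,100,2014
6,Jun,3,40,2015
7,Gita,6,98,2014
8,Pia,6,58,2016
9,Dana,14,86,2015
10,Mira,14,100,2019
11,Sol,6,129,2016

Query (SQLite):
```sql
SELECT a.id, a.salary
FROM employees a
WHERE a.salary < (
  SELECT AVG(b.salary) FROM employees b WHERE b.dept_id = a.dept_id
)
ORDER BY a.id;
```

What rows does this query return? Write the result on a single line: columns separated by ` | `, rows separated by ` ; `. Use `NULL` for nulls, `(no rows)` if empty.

3 | 55 ; 4 | 67 ; 6 | 40 ; 8 | 58

For each employees row a, compute AVG(salary) over rows sharing a.dept_id.
Keep row a if a.salary < that per-group AVG.
  dept_id=3: AVG(salary) = 73.75
  dept_id=5: AVG(salary) = 73.0
  dept_id=6: AVG(salary) = 95.0
  dept_id=14: AVG(salary) = 84.333333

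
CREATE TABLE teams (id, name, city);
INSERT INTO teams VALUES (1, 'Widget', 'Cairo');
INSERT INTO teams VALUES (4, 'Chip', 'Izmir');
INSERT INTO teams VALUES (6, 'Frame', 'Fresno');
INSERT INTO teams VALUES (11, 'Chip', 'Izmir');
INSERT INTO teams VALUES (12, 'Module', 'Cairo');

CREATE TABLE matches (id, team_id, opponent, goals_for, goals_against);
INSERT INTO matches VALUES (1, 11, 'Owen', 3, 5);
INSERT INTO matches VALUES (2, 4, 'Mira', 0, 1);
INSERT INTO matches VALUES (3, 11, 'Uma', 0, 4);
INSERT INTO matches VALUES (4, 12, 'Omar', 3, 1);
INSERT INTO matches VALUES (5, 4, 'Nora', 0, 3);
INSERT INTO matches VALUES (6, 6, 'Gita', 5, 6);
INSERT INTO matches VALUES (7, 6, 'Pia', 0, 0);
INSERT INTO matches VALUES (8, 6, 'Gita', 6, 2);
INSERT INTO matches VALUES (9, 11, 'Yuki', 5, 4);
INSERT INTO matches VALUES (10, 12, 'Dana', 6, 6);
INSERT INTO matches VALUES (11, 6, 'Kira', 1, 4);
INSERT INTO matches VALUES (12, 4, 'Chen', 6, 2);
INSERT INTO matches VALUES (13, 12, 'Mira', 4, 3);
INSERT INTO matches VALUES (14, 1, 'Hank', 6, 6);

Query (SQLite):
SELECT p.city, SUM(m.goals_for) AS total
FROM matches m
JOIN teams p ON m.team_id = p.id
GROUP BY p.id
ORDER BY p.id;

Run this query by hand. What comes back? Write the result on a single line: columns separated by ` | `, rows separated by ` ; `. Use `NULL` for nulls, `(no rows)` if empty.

Join each matches row to its teams via team_id.
Group joined rows by teams.id; compute SUM(m.goals_for) per group.
  1: ids {14} → SUM(m.goals_for)=6
  4: ids {2, 5, 12} → SUM(m.goals_for)=6
  6: ids {6, 7, 8, 11} → SUM(m.goals_for)=12
  11: ids {1, 3, 9} → SUM(m.goals_for)=8
  12: ids {4, 10, 13} → SUM(m.goals_for)=13

Cairo | 6 ; Izmir | 6 ; Fresno | 12 ; Izmir | 8 ; Cairo | 13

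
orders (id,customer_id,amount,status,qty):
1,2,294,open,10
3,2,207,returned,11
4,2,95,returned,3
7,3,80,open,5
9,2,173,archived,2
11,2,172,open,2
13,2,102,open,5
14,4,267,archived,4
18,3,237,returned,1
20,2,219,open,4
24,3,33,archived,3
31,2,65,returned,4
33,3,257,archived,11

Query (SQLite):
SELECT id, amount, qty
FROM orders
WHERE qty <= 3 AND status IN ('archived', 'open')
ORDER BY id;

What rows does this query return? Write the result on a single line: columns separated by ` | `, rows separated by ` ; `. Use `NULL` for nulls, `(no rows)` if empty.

9 | 173 | 2 ; 11 | 172 | 2 ; 24 | 33 | 3

qty <= 3: ids {4, 9, 11, 18, 24}
status IN ('archived', 'open'): ids {1, 7, 9, 11, 13, 14, 20, 24, 33}
Combine with AND.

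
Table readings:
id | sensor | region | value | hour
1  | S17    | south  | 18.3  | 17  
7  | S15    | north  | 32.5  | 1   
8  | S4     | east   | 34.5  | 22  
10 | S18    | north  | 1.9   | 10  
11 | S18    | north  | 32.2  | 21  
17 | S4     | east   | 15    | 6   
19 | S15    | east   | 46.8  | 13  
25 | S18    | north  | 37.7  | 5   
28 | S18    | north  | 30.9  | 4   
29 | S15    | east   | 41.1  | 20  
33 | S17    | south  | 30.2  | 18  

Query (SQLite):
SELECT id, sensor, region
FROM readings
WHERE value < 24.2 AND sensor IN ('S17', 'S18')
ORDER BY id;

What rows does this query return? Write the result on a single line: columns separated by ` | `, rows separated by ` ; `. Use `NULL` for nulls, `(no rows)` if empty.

1 | S17 | south ; 10 | S18 | north

value < 24.2: ids {1, 10, 17}
sensor IN ('S17', 'S18'): ids {1, 10, 11, 25, 28, 33}
Combine with AND.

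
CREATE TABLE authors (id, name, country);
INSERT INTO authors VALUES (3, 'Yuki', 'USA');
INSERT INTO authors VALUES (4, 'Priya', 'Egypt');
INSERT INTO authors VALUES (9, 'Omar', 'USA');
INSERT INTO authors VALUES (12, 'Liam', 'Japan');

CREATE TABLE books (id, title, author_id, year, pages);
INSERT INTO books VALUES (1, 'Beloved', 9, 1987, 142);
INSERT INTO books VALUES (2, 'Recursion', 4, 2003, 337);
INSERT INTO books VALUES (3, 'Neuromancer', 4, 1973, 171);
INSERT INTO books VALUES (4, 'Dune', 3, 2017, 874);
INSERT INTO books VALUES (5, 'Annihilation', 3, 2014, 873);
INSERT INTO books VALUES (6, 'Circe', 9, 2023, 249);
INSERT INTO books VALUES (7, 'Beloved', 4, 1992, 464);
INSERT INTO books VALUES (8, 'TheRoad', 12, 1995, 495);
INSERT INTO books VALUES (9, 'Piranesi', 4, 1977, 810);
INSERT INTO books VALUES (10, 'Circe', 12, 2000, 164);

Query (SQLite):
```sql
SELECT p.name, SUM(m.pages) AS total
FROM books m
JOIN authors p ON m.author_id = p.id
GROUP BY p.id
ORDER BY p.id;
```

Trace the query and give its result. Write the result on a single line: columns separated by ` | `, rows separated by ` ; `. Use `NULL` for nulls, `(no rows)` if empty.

Yuki | 1747 ; Priya | 1782 ; Omar | 391 ; Liam | 659

Join each books row to its authors via author_id.
Group joined rows by authors.id; compute SUM(m.pages) per group.
  3: ids {4, 5} → SUM(m.pages)=1747
  4: ids {2, 3, 7, 9} → SUM(m.pages)=1782
  9: ids {1, 6} → SUM(m.pages)=391
  12: ids {8, 10} → SUM(m.pages)=659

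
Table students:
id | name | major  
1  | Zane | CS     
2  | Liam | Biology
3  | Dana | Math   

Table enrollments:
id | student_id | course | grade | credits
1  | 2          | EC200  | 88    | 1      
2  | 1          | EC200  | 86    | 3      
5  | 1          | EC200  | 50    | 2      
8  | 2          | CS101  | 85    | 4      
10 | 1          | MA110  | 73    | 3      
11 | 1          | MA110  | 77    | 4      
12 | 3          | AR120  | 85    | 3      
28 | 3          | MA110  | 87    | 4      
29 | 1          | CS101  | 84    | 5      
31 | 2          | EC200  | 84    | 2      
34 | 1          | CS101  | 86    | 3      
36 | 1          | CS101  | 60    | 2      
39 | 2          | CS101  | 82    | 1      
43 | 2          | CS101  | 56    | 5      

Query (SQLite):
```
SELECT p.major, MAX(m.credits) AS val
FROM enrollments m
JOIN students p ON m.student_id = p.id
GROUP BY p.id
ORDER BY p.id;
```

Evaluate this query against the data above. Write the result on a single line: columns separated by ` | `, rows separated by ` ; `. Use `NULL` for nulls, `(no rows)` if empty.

Join each enrollments row to its students via student_id.
Group joined rows by students.id; compute MAX(m.credits) per group.
  1: ids {2, 5, 10, 11, 29, 34, 36} → MAX(m.credits)=5
  2: ids {1, 8, 31, 39, 43} → MAX(m.credits)=5
  3: ids {12, 28} → MAX(m.credits)=4

CS | 5 ; Biology | 5 ; Math | 4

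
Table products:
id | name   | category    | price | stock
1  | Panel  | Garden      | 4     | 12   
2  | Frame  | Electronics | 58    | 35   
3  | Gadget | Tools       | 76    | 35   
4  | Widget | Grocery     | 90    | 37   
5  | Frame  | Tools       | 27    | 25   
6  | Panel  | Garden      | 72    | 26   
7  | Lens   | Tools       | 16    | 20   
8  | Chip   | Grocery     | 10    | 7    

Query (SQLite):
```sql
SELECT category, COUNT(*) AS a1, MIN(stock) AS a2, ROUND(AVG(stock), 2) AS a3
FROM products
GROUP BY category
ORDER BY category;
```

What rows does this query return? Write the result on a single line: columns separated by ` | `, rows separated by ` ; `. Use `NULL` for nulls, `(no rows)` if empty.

Electronics | 1 | 35 | 35 ; Garden | 2 | 12 | 19 ; Grocery | 2 | 7 | 22 ; Tools | 3 | 20 | 26.67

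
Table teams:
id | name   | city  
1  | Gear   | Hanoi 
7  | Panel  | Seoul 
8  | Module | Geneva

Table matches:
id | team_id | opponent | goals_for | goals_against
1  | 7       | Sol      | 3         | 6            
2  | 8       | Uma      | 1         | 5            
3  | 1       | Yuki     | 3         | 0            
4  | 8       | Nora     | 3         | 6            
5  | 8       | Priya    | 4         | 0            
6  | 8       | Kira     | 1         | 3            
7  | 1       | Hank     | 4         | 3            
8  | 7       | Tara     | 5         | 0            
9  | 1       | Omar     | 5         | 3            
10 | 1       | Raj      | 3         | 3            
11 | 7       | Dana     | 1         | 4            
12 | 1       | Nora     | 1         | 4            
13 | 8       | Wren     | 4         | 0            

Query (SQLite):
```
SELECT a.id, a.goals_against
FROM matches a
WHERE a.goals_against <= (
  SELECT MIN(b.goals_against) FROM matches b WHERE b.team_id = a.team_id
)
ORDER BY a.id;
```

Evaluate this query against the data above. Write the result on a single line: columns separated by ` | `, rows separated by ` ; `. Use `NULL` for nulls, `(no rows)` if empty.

For each matches row a, compute MIN(goals_against) over rows sharing a.team_id.
Keep row a if a.goals_against <= that per-group MIN.
  team_id=1: MIN(goals_against) = 0
  team_id=7: MIN(goals_against) = 0
  team_id=8: MIN(goals_against) = 0

3 | 0 ; 5 | 0 ; 8 | 0 ; 13 | 0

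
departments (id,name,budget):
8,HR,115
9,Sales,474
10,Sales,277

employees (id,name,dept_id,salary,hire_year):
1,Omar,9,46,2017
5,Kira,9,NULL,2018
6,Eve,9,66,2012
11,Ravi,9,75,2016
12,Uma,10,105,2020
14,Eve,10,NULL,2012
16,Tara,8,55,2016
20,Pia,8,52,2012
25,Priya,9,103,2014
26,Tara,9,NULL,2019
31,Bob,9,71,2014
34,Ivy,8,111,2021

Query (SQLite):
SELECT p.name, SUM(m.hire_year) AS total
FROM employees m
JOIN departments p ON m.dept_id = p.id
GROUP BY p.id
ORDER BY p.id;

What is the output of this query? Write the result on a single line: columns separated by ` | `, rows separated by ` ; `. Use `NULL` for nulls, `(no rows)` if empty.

HR | 6049 ; Sales | 14110 ; Sales | 4032

Join each employees row to its departments via dept_id.
Group joined rows by departments.id; compute SUM(m.hire_year) per group.
  8: ids {16, 20, 34} → SUM(m.hire_year)=6049
  9: ids {1, 5, 6, 11, 25, 26, 31} → SUM(m.hire_year)=14110
  10: ids {12, 14} → SUM(m.hire_year)=4032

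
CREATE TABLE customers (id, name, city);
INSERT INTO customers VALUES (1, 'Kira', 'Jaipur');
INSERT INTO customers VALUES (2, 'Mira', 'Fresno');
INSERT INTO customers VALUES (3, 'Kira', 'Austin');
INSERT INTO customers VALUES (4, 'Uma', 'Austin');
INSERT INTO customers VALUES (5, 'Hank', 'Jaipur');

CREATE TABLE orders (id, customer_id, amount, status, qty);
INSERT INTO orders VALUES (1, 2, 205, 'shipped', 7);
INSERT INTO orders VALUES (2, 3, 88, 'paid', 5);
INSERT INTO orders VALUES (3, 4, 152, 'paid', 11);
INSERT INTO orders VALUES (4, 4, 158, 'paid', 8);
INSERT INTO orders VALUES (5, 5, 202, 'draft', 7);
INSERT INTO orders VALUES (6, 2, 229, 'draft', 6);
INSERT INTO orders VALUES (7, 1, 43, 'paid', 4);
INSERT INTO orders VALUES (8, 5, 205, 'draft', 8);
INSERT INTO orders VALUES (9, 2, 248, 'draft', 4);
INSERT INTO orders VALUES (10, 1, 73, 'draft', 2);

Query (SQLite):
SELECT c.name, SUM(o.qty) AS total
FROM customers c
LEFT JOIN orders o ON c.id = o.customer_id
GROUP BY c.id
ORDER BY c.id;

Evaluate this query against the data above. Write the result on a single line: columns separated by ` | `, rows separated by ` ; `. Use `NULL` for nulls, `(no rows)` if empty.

Kira | 6 ; Mira | 17 ; Kira | 5 ; Uma | 19 ; Hank | 15

LEFT JOIN keeps every customers row; unmatched ones get NULL for orders columns.
Group by customers.id and compute SUM(o.qty). SUM over an all-NULL group is NULL.
  1: ids {7, 10} → SUM(o.qty)=6
  2: ids {1, 6, 9} → SUM(o.qty)=17
  3: ids {2} → SUM(o.qty)=5
  4: ids {3, 4} → SUM(o.qty)=19
  5: ids {5, 8} → SUM(o.qty)=15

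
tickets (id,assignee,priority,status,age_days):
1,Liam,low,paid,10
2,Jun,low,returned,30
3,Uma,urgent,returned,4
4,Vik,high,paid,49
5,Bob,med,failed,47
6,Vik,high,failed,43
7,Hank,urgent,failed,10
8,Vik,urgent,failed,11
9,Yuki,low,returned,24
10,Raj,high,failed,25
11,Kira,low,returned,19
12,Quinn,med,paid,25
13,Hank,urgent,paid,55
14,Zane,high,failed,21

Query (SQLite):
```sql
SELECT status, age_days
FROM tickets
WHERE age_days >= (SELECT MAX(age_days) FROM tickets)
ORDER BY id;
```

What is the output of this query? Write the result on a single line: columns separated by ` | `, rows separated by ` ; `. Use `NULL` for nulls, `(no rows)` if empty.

Scalar subquery: MAX(age_days) over all tickets rows = 55.
Keep rows where age_days >= that value.

paid | 55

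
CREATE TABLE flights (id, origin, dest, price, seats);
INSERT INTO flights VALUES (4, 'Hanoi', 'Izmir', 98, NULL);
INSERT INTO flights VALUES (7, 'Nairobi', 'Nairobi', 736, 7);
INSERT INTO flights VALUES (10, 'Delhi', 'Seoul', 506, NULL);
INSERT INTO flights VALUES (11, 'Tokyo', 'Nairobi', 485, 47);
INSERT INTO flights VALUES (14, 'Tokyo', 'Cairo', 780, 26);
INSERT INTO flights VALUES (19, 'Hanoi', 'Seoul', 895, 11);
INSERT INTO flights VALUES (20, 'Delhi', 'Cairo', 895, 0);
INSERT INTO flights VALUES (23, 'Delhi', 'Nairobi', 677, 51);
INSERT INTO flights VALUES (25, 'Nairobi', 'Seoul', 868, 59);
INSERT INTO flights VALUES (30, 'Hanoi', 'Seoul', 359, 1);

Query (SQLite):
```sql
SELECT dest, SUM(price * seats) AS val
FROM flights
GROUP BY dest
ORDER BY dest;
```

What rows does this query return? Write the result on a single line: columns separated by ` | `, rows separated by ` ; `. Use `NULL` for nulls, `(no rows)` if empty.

Cairo | 20280 ; Izmir | NULL ; Nairobi | 62474 ; Seoul | 61416

For each row compute price * seats.
Group by dest; take SUM of the expression per group.
  Cairo: ids {14, 20} → SUM(price * seats)=20280
  Izmir: ids {4} → SUM(price * seats)=NULL
  Nairobi: ids {7, 11, 23} → SUM(price * seats)=62474
  Seoul: ids {10, 19, 25, 30} → SUM(price * seats)=61416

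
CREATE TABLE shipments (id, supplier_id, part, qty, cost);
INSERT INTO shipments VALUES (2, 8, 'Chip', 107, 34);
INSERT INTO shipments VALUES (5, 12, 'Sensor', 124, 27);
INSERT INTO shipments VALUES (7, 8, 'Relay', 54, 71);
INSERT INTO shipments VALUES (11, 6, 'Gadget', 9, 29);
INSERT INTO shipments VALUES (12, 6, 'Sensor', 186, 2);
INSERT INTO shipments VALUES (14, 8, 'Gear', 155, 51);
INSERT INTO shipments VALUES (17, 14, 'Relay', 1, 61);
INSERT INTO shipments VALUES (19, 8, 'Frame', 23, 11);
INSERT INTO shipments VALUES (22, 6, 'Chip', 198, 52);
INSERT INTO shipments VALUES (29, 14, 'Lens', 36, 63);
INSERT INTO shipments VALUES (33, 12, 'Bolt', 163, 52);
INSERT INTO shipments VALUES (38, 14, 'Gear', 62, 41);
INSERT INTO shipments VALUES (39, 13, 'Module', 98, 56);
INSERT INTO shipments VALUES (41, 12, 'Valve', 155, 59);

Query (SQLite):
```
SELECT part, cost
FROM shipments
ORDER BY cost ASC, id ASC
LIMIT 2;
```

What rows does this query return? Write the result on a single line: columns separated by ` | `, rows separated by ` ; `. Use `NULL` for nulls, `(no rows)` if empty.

Sensor | 2 ; Frame | 11

Sort by cost asc, tiebreak id asc: (2, id=12), (11, id=19), (27, id=5), (29, id=11), (34, id=2) …. Take first 2.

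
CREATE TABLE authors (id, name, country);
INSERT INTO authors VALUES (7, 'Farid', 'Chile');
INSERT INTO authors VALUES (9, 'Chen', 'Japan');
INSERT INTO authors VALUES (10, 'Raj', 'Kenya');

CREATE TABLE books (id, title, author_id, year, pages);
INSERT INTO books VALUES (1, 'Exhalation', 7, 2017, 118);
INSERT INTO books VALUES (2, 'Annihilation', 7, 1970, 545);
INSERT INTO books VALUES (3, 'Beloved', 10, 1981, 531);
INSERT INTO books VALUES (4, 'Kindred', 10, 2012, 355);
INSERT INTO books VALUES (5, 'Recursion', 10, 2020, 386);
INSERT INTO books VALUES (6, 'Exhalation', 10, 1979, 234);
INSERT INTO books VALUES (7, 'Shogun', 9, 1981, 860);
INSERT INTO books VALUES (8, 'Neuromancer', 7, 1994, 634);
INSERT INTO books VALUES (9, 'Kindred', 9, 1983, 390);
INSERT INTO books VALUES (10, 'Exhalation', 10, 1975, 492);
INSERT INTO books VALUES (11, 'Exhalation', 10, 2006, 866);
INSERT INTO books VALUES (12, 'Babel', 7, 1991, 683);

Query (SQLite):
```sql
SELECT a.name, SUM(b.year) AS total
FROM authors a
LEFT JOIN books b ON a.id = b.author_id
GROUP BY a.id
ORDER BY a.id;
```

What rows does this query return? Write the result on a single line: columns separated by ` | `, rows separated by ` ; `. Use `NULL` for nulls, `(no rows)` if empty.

LEFT JOIN keeps every authors row; unmatched ones get NULL for books columns.
Group by authors.id and compute SUM(b.year). SUM over an all-NULL group is NULL.
  7: ids {1, 2, 8, 12} → SUM(b.year)=7972
  9: ids {7, 9} → SUM(b.year)=3964
  10: ids {3, 4, 5, 6, 10, 11} → SUM(b.year)=11973

Farid | 7972 ; Chen | 3964 ; Raj | 11973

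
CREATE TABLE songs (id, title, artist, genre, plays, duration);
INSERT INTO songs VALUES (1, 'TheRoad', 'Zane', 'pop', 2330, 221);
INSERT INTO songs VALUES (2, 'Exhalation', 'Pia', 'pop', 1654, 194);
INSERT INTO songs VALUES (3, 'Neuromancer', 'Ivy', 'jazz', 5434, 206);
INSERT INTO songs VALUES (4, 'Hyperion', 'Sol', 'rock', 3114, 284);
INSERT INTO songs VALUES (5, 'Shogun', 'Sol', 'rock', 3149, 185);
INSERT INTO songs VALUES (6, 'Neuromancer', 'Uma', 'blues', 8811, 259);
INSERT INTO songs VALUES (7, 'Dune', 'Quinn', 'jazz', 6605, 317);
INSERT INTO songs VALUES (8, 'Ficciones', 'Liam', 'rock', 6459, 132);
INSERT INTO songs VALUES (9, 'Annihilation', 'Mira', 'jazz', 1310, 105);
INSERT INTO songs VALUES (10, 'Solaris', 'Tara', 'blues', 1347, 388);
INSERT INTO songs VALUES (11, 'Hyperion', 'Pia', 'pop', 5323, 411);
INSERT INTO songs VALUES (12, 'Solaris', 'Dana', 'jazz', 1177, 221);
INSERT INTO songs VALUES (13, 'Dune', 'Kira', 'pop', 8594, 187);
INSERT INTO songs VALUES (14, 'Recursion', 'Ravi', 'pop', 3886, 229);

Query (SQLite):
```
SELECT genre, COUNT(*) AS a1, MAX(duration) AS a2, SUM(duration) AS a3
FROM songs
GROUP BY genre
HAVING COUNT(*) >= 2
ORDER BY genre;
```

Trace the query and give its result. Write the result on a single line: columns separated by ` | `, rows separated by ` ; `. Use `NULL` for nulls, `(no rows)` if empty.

blues | 2 | 388 | 647 ; jazz | 4 | 317 | 849 ; pop | 5 | 411 | 1242 ; rock | 3 | 284 | 601

Group songs by genre.
Per group compute: COUNT(*), MAX(duration), SUM(duration).
HAVING: drop groups with fewer than 2 rows.
  blues: ids {6, 10} → COUNT(*)=2, MAX(duration)=388, SUM(duration)=647
  jazz: ids {3, 7, 9, 12} → COUNT(*)=4, MAX(duration)=317, SUM(duration)=849
  pop: ids {1, 2, 11, 13, 14} → COUNT(*)=5, MAX(duration)=411, SUM(duration)=1242
  rock: ids {4, 5, 8} → COUNT(*)=3, MAX(duration)=284, SUM(duration)=601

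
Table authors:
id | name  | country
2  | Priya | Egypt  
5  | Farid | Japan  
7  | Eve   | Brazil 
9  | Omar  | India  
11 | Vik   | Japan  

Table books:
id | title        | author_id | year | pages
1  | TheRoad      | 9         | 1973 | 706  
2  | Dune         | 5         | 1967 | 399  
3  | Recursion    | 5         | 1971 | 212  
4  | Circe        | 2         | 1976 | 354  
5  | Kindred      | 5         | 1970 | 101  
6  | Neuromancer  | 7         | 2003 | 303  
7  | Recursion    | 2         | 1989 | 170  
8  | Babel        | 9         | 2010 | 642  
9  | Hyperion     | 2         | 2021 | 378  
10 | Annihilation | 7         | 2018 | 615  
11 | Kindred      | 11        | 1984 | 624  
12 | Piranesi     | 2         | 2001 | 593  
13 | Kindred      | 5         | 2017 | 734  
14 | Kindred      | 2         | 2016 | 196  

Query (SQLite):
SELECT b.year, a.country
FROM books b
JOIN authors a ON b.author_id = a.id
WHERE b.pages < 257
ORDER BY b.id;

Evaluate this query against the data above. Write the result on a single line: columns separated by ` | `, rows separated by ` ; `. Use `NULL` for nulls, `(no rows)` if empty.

Each books row matches the authors row where author_id = authors.id.
Then keep rows with b.pages < 257.

1971 | Japan ; 1970 | Japan ; 1989 | Egypt ; 2016 | Egypt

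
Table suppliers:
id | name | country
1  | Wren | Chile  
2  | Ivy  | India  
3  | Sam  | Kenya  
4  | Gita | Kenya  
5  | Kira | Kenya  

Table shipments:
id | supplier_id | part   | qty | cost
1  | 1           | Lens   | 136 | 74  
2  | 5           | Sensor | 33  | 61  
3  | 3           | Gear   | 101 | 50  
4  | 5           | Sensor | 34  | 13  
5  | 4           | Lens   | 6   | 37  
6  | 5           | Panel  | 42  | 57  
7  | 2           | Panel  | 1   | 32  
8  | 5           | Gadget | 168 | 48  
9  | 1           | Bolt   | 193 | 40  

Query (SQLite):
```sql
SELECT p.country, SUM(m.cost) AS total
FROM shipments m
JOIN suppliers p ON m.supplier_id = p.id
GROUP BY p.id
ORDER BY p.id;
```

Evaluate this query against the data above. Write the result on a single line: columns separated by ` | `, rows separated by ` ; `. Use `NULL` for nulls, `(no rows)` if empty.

Join each shipments row to its suppliers via supplier_id.
Group joined rows by suppliers.id; compute SUM(m.cost) per group.
  1: ids {1, 9} → SUM(m.cost)=114
  2: ids {7} → SUM(m.cost)=32
  3: ids {3} → SUM(m.cost)=50
  4: ids {5} → SUM(m.cost)=37
  5: ids {2, 4, 6, 8} → SUM(m.cost)=179

Chile | 114 ; India | 32 ; Kenya | 50 ; Kenya | 37 ; Kenya | 179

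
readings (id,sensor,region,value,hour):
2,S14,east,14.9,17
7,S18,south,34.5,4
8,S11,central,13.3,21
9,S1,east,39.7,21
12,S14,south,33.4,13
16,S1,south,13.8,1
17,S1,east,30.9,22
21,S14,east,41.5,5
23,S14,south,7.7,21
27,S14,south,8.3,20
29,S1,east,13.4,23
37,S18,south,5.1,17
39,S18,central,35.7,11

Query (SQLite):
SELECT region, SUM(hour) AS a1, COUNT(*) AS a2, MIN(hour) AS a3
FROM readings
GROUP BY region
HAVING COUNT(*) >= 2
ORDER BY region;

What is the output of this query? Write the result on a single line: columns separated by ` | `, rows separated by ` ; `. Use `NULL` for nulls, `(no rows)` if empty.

central | 32 | 2 | 11 ; east | 88 | 5 | 5 ; south | 76 | 6 | 1

Group readings by region.
Per group compute: SUM(hour), COUNT(*), MIN(hour).
HAVING: drop groups with fewer than 2 rows.
  central: ids {8, 39} → SUM(hour)=32, COUNT(*)=2, MIN(hour)=11
  east: ids {2, 9, 17, 21, 29} → SUM(hour)=88, COUNT(*)=5, MIN(hour)=5
  south: ids {7, 12, 16, 23, 27, 37} → SUM(hour)=76, COUNT(*)=6, MIN(hour)=1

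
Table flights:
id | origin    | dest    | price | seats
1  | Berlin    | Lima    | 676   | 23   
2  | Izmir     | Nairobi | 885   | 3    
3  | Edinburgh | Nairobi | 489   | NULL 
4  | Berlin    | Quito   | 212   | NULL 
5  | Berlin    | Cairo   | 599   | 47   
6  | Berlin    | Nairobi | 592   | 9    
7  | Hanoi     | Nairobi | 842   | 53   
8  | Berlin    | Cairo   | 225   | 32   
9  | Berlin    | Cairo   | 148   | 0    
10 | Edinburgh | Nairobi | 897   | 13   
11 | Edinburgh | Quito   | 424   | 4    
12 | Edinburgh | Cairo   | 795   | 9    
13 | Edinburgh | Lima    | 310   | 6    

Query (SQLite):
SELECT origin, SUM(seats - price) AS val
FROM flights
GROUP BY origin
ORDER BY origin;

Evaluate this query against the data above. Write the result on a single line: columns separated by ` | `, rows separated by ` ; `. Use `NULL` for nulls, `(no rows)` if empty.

For each row compute seats - price.
Group by origin; take SUM of the expression per group.
  Berlin: ids {1, 4, 5, 6, 8, 9} → SUM(seats - price)=-2129
  Edinburgh: ids {3, 10, 11, 12, 13} → SUM(seats - price)=-2394
  Hanoi: ids {7} → SUM(seats - price)=-789
  Izmir: ids {2} → SUM(seats - price)=-882

Berlin | -2129 ; Edinburgh | -2394 ; Hanoi | -789 ; Izmir | -882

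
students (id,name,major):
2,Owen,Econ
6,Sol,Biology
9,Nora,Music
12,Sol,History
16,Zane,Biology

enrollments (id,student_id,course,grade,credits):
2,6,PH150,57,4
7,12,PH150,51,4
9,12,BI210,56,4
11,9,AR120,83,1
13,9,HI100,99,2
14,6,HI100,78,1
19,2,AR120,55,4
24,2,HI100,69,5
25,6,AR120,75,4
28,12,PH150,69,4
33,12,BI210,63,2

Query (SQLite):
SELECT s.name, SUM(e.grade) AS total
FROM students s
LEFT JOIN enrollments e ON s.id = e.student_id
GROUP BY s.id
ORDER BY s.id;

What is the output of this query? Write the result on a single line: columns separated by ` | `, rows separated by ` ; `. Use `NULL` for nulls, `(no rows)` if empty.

LEFT JOIN keeps every students row; unmatched ones get NULL for enrollments columns.
Group by students.id and compute SUM(e.grade). SUM over an all-NULL group is NULL.
  2: ids {19, 24} → SUM(e.grade)=124
  6: ids {2, 14, 25} → SUM(e.grade)=210
  9: ids {11, 13} → SUM(e.grade)=182
  12: ids {7, 9, 28, 33} → SUM(e.grade)=239
  16: ids {—} → SUM(e.grade)=NULL

Owen | 124 ; Sol | 210 ; Nora | 182 ; Sol | 239 ; Zane | NULL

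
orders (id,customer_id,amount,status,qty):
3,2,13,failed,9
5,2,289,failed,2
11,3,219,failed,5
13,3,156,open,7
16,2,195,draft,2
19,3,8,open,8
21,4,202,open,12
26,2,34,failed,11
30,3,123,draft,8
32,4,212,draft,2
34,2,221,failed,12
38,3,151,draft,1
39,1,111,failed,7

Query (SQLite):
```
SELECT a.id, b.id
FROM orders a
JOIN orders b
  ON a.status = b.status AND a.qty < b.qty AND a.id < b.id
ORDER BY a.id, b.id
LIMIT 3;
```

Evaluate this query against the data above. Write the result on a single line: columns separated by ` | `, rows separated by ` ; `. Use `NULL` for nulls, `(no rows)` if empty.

Pairs (a,b) with same status, a.qty < b.qty, a.id < b.id.
status groups: draft:{16,30,32,38} failed:{3,5,11,26,34,39} open:{13,19,21}
Ordered by (a.id, b.id); first 3.

3 | 26 ; 3 | 34 ; 5 | 11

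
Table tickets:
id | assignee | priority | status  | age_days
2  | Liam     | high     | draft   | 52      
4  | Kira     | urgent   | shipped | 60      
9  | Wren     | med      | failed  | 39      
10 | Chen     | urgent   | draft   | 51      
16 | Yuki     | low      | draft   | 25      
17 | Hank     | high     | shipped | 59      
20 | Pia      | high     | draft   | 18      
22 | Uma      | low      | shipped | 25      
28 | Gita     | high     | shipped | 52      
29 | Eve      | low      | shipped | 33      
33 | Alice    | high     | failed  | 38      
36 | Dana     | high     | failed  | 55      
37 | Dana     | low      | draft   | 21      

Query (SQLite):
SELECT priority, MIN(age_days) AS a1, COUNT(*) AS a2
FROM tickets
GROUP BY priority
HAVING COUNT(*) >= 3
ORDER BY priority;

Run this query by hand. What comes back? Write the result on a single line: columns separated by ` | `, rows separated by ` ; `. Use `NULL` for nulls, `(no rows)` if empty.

high | 18 | 6 ; low | 21 | 4

Group tickets by priority.
Per group compute: MIN(age_days), COUNT(*).
HAVING: drop groups with fewer than 3 rows.
  high: ids {2, 17, 20, 28, 33, 36} → MIN(age_days)=18, COUNT(*)=6
  low: ids {16, 22, 29, 37} → MIN(age_days)=21, COUNT(*)=4
  med: ids {9} → MIN(age_days)=39, COUNT(*)=1
  urgent: ids {4, 10} → MIN(age_days)=51, COUNT(*)=2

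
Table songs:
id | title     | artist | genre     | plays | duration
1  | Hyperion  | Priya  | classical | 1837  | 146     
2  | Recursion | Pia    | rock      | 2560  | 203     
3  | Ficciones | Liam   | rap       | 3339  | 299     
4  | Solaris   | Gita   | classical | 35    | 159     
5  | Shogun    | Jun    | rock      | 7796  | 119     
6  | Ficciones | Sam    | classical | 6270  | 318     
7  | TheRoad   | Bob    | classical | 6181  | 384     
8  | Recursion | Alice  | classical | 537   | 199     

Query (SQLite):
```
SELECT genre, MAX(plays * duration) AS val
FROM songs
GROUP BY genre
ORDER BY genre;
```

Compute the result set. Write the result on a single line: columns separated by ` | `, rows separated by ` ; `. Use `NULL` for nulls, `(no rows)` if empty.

For each row compute plays * duration.
Group by genre; take MAX of the expression per group.
  classical: ids {1, 4, 6, 7, 8} → MAX(plays * duration)=2373504
  rap: ids {3} → MAX(plays * duration)=998361
  rock: ids {2, 5} → MAX(plays * duration)=927724

classical | 2373504 ; rap | 998361 ; rock | 927724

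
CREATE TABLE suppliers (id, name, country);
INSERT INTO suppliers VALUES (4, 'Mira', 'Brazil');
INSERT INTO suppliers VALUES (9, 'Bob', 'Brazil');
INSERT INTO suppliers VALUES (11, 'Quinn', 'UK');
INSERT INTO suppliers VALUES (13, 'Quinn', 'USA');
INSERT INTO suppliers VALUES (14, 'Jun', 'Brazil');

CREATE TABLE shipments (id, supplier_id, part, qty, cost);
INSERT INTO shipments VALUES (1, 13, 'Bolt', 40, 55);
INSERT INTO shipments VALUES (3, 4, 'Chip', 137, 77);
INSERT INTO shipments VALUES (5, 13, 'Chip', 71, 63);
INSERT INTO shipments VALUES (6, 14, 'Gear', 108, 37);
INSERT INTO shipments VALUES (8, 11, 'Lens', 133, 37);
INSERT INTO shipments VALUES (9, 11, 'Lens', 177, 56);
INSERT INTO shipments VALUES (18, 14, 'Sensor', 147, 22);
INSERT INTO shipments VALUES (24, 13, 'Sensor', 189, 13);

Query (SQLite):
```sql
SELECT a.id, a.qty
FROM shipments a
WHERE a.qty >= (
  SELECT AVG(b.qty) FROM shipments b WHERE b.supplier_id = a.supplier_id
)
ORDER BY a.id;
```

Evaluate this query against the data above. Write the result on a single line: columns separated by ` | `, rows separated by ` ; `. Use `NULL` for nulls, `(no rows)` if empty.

3 | 137 ; 9 | 177 ; 18 | 147 ; 24 | 189

For each shipments row a, compute AVG(qty) over rows sharing a.supplier_id.
Keep row a if a.qty >= that per-group AVG.
  supplier_id=4: AVG(qty) = 137.0
  supplier_id=11: AVG(qty) = 155.0
  supplier_id=13: AVG(qty) = 100.0
  supplier_id=14: AVG(qty) = 127.5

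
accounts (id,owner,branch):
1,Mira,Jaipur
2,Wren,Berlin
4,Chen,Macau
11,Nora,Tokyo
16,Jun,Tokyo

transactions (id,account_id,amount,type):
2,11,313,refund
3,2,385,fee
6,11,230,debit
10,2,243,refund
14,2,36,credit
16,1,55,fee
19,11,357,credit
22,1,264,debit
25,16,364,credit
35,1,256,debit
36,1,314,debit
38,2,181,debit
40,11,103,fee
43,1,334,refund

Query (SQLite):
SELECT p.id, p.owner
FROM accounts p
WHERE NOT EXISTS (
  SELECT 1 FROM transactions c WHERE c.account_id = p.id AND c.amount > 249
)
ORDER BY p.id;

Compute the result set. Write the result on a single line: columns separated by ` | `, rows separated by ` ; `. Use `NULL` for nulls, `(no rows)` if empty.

For each accounts row, check whether any transactions with matching account_id has amount > 249.
Keep rows where that is false.

4 | Chen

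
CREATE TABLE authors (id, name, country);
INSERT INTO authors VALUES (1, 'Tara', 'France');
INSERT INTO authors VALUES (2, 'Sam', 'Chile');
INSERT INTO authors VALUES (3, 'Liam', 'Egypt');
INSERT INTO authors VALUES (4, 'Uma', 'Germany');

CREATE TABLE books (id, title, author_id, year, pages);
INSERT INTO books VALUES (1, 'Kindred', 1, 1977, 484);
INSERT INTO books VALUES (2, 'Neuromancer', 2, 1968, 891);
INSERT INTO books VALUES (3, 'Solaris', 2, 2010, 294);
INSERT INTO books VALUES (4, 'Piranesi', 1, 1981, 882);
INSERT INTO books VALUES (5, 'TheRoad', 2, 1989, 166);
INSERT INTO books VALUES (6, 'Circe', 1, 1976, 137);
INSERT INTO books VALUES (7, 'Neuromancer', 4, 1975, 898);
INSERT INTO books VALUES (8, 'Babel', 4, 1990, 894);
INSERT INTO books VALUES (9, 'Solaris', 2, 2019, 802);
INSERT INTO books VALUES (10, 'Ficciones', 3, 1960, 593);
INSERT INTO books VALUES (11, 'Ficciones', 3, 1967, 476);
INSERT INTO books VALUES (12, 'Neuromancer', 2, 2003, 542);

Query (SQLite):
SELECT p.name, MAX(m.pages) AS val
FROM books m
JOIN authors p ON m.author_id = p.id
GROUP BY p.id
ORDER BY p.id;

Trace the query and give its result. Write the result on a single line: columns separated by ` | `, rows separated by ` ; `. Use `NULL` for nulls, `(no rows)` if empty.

Tara | 882 ; Sam | 891 ; Liam | 593 ; Uma | 898

Join each books row to its authors via author_id.
Group joined rows by authors.id; compute MAX(m.pages) per group.
  1: ids {1, 4, 6} → MAX(m.pages)=882
  2: ids {2, 3, 5, 9, 12} → MAX(m.pages)=891
  3: ids {10, 11} → MAX(m.pages)=593
  4: ids {7, 8} → MAX(m.pages)=898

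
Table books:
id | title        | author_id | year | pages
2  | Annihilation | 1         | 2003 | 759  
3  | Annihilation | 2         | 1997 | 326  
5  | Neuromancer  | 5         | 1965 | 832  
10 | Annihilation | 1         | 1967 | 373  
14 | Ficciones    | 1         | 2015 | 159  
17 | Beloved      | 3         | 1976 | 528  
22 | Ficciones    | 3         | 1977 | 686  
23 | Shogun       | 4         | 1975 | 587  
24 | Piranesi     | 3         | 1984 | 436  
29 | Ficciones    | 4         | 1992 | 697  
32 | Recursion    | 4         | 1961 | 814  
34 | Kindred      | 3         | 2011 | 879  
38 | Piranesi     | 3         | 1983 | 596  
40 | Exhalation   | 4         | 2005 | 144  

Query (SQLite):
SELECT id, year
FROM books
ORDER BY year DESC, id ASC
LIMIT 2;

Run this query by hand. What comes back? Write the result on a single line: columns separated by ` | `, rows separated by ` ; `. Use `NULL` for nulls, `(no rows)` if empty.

14 | 2015 ; 34 | 2011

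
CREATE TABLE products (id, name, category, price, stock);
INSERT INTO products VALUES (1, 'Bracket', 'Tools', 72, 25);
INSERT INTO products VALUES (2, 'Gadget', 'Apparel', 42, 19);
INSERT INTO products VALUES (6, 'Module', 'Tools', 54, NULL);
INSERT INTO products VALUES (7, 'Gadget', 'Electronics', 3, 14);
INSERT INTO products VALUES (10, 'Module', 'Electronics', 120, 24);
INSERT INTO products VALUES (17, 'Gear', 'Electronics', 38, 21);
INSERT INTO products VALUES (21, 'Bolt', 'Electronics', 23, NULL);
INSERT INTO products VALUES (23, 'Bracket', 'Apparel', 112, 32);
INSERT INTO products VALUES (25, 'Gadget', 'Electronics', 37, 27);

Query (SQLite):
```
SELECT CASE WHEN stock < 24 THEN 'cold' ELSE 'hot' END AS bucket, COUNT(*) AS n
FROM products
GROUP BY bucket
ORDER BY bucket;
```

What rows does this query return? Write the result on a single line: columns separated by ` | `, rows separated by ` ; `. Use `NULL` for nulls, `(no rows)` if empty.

cold | 3 ; hot | 6

Bucket rows by stock < 24 → 'cold' else 'hot'; count each bucket.
NULL < 24 is unknown, so NULL stock falls into ELSE → 'hot'.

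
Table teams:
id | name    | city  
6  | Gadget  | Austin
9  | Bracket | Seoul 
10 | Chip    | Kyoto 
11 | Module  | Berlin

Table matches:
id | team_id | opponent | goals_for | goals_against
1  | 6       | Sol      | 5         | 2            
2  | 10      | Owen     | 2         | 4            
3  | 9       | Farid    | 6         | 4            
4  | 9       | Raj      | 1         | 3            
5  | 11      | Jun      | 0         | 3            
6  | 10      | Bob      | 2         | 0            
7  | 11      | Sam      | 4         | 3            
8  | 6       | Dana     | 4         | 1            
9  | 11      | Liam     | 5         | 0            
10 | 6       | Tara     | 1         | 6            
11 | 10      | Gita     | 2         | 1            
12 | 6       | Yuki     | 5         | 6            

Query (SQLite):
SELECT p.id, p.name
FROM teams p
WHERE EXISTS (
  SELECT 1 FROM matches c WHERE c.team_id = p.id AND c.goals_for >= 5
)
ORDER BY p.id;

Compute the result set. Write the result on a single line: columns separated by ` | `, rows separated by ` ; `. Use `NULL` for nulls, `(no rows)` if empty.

For each teams row, check whether any matches with matching team_id has goals_for >= 5.
Keep rows where that is true.

6 | Gadget ; 9 | Bracket ; 11 | Module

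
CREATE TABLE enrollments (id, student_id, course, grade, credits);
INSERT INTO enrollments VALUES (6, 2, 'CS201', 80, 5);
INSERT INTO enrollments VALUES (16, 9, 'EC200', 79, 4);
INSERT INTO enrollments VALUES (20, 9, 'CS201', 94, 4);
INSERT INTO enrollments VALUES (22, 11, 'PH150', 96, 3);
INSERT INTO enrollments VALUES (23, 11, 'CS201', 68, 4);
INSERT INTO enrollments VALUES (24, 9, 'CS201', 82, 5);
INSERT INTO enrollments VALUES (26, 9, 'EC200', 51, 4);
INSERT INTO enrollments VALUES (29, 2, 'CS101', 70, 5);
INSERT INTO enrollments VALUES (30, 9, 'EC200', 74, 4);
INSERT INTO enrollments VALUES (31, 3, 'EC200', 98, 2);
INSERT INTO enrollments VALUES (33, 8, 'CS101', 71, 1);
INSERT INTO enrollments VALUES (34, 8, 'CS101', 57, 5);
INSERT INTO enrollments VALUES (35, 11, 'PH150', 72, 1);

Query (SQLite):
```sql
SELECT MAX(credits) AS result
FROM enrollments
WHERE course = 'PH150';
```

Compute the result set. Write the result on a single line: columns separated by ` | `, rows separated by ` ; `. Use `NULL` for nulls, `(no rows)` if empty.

3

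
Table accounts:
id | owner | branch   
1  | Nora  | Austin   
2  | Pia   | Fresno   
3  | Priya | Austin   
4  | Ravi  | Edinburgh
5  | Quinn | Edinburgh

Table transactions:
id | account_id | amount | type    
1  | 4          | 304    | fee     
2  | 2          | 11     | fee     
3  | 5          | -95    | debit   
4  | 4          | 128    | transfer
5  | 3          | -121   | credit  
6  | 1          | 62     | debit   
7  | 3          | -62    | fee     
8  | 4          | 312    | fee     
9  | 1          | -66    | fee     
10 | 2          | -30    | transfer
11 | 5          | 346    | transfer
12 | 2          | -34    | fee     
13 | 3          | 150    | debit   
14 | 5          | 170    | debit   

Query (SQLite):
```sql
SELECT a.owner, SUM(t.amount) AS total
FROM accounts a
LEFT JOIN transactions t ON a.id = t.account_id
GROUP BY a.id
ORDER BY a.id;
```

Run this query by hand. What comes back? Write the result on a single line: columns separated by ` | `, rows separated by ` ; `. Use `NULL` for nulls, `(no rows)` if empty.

LEFT JOIN keeps every accounts row; unmatched ones get NULL for transactions columns.
Group by accounts.id and compute SUM(t.amount). SUM over an all-NULL group is NULL.
  1: ids {6, 9} → SUM(t.amount)=-4
  2: ids {2, 10, 12} → SUM(t.amount)=-53
  3: ids {5, 7, 13} → SUM(t.amount)=-33
  4: ids {1, 4, 8} → SUM(t.amount)=744
  5: ids {3, 11, 14} → SUM(t.amount)=421

Nora | -4 ; Pia | -53 ; Priya | -33 ; Ravi | 744 ; Quinn | 421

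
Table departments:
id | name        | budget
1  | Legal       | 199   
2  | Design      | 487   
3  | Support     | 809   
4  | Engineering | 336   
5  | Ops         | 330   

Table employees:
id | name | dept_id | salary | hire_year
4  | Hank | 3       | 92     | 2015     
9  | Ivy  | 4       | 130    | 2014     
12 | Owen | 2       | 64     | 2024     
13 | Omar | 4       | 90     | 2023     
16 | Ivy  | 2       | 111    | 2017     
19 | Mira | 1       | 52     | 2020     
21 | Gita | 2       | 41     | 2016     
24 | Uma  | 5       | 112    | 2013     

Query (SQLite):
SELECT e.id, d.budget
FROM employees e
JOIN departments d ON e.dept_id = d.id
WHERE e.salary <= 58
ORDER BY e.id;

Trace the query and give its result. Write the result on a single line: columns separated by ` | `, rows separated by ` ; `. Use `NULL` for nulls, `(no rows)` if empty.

19 | 199 ; 21 | 487

Each employees row matches the departments row where dept_id = departments.id.
Then keep rows with e.salary <= 58.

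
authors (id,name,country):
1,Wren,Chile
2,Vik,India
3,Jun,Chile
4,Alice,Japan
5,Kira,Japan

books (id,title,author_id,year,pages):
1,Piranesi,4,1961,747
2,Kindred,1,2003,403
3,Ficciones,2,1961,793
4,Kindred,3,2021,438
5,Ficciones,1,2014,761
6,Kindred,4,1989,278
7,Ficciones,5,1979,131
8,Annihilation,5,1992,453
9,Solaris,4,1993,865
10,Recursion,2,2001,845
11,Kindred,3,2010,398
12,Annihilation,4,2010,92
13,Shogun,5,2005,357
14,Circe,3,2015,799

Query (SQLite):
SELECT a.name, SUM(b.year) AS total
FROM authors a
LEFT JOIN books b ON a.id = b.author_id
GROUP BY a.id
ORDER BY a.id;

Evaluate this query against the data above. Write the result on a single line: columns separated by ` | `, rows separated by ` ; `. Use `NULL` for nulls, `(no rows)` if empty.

Wren | 4017 ; Vik | 3962 ; Jun | 6046 ; Alice | 7953 ; Kira | 5976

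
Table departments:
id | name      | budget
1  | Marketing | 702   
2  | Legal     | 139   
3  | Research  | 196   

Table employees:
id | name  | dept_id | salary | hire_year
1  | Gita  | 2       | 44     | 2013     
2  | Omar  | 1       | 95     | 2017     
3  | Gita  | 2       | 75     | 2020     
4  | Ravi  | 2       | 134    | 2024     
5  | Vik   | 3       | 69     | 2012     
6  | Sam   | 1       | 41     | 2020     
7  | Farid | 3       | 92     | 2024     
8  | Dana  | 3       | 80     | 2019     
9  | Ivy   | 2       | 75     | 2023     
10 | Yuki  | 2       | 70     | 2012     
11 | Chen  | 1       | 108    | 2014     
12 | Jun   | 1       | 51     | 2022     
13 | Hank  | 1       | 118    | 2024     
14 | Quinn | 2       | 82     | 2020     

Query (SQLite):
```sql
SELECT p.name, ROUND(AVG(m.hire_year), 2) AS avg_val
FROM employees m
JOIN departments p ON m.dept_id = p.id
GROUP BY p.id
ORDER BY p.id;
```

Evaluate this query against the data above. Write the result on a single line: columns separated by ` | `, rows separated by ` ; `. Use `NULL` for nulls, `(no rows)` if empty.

Marketing | 2019.4 ; Legal | 2018.67 ; Research | 2018.33

Join each employees row to its departments via dept_id.
Group joined rows by departments.id; compute ROUND(AVG(m.hire_year), 2) per group.
  1: ids {2, 6, 11, 12, 13} → ROUND(AVG(m.hire_year), 2)=2019.4
  2: ids {1, 3, 4, 9, 10, 14} → ROUND(AVG(m.hire_year), 2)=2018.67
  3: ids {5, 7, 8} → ROUND(AVG(m.hire_year), 2)=2018.33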